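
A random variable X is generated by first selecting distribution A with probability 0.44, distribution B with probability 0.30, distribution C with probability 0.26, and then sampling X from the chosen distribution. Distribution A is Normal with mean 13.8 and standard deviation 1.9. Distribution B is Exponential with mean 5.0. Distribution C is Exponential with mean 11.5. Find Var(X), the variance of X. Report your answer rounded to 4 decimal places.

57.5962

Per component, A: μ=13.8, E[X²]=194.05; B: μ=5, E[X²]=50; C: μ=11.5, E[X²]=264.5.
E[X] = 0.44·13.8 + 0.3·5 + 0.26·11.5 = 10.562.
E[X²] = 0.44·194.05 + 0.3·50 + 0.26·264.5 = 169.152.
Var(X) = E[X²] − (E[X])² = 169.152 − 111.556 = 57.5962.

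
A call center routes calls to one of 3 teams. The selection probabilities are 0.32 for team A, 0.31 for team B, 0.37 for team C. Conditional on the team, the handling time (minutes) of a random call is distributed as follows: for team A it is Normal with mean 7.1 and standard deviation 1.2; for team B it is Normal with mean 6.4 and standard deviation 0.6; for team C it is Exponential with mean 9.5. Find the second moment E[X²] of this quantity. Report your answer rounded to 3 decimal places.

For each component E[X²] = Var + (mean)², giving A: 51.85; B: 41.32; C: 180.5.
Overall E[X²] = 0.32·51.85 + 0.31·41.32 + 0.37·180.5 = 96.1862.

96.186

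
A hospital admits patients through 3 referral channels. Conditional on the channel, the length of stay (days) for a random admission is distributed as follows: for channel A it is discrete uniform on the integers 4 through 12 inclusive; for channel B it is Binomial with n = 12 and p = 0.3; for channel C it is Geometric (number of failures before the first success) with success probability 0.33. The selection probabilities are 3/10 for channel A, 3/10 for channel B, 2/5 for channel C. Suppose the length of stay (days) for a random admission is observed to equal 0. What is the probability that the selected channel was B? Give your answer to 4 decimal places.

0.0305

Likelihoods P(X=0 | ·): A: 0; B: 0.0138413; C: 0.33.
Posterior ∝ prior × likelihood. Numerator for B: 0.3·0.0138413 = 0.00415239.
Normalizing constant: 0.3·0 + 0.3·0.0138413 + 0.4·0.33 = 0.136152.
P(B | observation) = 0.00415239 / 0.136152 = 0.0304981.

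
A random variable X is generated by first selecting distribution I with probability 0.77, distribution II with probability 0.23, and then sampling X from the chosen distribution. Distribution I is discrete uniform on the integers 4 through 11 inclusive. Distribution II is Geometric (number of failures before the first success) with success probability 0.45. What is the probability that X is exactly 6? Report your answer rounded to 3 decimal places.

Conditional on each component, P(X = 6): I: 0.125; II: 0.0124563.
By total probability, P(X = 6) = 0.77·0.125 + 0.23·0.0124563 = 0.0991149.

0.099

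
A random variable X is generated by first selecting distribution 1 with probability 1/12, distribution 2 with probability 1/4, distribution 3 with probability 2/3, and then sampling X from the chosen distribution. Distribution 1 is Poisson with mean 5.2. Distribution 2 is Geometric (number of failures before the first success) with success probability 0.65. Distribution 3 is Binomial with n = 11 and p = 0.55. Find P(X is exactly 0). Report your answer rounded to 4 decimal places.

0.1631

Conditional on each component, P(X = 0): 1: 0.00551656; 2: 0.65; 3: 0.000153228.
By total probability, P(X = 0) = 0.0833333·0.00551656 + 0.25·0.65 + 0.666667·0.000153228 = 0.163062.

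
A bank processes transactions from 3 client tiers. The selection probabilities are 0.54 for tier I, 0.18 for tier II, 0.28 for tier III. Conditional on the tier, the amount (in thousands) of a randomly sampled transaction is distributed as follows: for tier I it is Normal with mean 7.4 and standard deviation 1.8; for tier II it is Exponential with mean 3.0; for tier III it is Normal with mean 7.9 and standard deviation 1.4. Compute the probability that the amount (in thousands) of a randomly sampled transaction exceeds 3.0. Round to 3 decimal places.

0.882

Conditional on each tier, P(X > 3.0): I: 0.992746; II: 0.367879; III: 0.999767.
By total probability, P(X > 3.0) = 0.54·0.992746 + 0.18·0.367879 + 0.28·0.999767 = 0.882236.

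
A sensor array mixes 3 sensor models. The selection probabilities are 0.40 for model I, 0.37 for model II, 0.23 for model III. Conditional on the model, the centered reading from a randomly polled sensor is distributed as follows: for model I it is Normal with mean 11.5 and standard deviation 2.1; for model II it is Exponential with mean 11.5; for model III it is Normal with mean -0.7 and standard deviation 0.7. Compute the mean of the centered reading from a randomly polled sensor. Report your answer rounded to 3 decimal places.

8.694

Component means — I: 11.5; II: 11.5; III: -0.7.
E[X] = 0.4·11.5 + 0.37·11.5 + 0.23·-0.7 = 8.694.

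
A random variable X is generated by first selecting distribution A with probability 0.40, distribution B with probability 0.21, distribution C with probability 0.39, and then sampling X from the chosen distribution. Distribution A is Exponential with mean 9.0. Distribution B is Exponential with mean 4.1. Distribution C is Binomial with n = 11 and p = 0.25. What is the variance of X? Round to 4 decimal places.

Per component, A: μ=9, E[X²]=162; B: μ=4.1, E[X²]=33.62; C: μ=2.75, E[X²]=9.625.
E[X] = 0.4·9 + 0.21·4.1 + 0.39·2.75 = 5.5335.
E[X²] = 0.4·162 + 0.21·33.62 + 0.39·9.625 = 75.614.
Var(X) = E[X²] − (E[X])² = 75.614 − 30.6196 = 44.9943.

44.9943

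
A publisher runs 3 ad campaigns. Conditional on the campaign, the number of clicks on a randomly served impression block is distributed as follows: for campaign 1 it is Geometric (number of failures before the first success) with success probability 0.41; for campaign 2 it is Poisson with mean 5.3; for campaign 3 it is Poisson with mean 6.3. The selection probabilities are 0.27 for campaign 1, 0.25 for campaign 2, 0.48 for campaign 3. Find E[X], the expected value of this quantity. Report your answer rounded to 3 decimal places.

Component means — 1: 1.43902; 2: 5.3; 3: 6.3.
E[X] = 0.27·1.43902 + 0.25·5.3 + 0.48·6.3 = 4.73754.

4.738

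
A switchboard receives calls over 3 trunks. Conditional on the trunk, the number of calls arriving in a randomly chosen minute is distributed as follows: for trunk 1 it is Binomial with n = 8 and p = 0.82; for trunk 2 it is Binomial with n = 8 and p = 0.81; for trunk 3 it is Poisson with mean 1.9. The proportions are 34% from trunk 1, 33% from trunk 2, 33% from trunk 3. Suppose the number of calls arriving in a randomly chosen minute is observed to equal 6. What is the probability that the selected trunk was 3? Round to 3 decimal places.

0.017

Likelihoods P(X=6 | ·): 1: 0.275795; 2: 0.28548; 3: 0.00977304.
Posterior ∝ prior × likelihood. Numerator for 3: 0.33·0.00977304 = 0.0032251.
Normalizing constant: 0.34·0.275795 + 0.33·0.28548 + 0.33·0.00977304 = 0.191204.
P(3 | observation) = 0.0032251 / 0.191204 = 0.0168674.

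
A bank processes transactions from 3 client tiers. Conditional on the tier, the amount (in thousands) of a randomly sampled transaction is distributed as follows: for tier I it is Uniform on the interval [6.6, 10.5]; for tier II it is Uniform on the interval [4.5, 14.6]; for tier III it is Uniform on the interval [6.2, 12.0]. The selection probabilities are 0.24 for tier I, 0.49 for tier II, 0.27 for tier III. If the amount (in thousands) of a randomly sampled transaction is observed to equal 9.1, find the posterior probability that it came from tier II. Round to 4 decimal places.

0.3098

Likelihoods f(9.1 | ·): I: 0.25641; II: 0.0990099; III: 0.172414.
Posterior ∝ prior × likelihood. Numerator for II: 0.49·0.0990099 = 0.0485149.
Normalizing constant: 0.24·0.25641 + 0.49·0.0990099 + 0.27·0.172414 = 0.156605.
P(II | observation) = 0.0485149 / 0.156605 = 0.309791.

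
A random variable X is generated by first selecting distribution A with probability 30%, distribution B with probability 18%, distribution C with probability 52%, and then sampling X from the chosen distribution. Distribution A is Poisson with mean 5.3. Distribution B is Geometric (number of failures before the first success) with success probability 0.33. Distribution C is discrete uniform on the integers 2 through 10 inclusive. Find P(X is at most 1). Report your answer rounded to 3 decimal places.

0.109

Conditional on each component, P(X ≤ 1): A: 0.031447; B: 0.5511; C: 0.
By total probability, P(X ≤ 1) = 0.3·0.031447 + 0.18·0.5511 + 0.52·0 = 0.108632.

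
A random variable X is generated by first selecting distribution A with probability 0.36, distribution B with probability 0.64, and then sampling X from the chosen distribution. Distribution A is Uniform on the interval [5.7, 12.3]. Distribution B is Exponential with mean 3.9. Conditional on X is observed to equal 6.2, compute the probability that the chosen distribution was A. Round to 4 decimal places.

0.6197

Likelihoods f(6.2 | ·): A: 0.151515; B: 0.052302.
Posterior ∝ prior × likelihood. Numerator for A: 0.36·0.151515 = 0.0545455.
Normalizing constant: 0.36·0.151515 + 0.64·0.052302 = 0.0880188.
P(A | observation) = 0.0545455 / 0.0880188 = 0.619703.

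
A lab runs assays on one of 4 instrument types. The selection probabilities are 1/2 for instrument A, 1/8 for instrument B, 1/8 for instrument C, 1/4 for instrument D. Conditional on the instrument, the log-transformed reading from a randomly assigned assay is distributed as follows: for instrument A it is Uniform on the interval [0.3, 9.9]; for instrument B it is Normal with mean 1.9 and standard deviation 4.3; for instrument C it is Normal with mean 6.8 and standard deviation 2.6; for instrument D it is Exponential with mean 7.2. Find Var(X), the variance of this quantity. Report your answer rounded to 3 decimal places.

22.586

Per component, A: μ=5.1, E[X²]=33.69; B: μ=1.9, E[X²]=22.1; C: μ=6.8, E[X²]=53; D: μ=7.2, E[X²]=103.68.
E[X] = 0.5·5.1 + 0.125·1.9 + 0.125·6.8 + 0.25·7.2 = 5.4375.
E[X²] = 0.5·33.69 + 0.125·22.1 + 0.125·53 + 0.25·103.68 = 52.1525.
Var(X) = E[X²] − (E[X])² = 52.1525 − 29.5664 = 22.5861.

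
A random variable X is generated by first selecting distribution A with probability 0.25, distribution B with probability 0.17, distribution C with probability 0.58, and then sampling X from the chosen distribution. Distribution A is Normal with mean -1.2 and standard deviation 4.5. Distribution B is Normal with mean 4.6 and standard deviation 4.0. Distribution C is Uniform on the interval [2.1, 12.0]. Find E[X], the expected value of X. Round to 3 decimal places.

Component means — A: -1.2; B: 4.6; C: 7.05.
E[X] = 0.25·-1.2 + 0.17·4.6 + 0.58·7.05 = 4.571.

4.571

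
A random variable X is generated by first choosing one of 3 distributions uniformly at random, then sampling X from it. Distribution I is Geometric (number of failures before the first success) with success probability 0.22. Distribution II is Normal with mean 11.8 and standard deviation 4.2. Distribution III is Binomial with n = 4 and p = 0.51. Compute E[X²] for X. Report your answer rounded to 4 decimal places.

For each component E[X²] = Var + (mean)², giving I: 28.686; II: 156.88; III: 5.1612.
Overall E[X²] = 0.333333·28.686 + 0.333333·156.88 + 0.333333·5.1612 = 63.5757.

63.5757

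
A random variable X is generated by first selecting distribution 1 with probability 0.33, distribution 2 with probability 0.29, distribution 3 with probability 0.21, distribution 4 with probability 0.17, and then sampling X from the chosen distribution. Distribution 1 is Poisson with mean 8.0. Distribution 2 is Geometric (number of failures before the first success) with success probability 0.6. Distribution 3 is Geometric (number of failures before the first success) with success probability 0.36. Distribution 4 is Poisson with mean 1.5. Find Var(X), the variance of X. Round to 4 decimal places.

Per component, 1: μ=8, E[X²]=72; 2: μ=0.666667, E[X²]=1.55556; 3: μ=1.77778, E[X²]=8.09877; 4: μ=1.5, E[X²]=3.75.
E[X] = 0.33·8 + 0.29·0.666667 + 0.21·1.77778 + 0.17·1.5 = 3.46167.
E[X²] = 0.33·72 + 0.29·1.55556 + 0.21·8.09877 + 0.17·3.75 = 26.5494.
Var(X) = E[X²] − (E[X])² = 26.5494 − 11.9831 = 14.5662.

14.5662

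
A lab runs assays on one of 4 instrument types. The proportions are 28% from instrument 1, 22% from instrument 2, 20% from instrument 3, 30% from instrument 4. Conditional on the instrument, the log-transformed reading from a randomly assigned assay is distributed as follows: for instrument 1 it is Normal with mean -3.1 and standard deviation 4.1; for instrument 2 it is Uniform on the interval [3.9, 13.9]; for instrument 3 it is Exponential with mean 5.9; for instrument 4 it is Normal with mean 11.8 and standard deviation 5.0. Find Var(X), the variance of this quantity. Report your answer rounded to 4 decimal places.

Per component, 1: μ=-3.1, E[X²]=26.42; 2: μ=8.9, E[X²]=87.5433; 3: μ=5.9, E[X²]=69.62; 4: μ=11.8, E[X²]=164.24.
E[X] = 0.28·-3.1 + 0.22·8.9 + 0.2·5.9 + 0.3·11.8 = 5.81.
E[X²] = 0.28·26.42 + 0.22·87.5433 + 0.2·69.62 + 0.3·164.24 = 89.8531.
Var(X) = E[X²] − (E[X])² = 89.8531 − 33.7561 = 56.097.

56.0970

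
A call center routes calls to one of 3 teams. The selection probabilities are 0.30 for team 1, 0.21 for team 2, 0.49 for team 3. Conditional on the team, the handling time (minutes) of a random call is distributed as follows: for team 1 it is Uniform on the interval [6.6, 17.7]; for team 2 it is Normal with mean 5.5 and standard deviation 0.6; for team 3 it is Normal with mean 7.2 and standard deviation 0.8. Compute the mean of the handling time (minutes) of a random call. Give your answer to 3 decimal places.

8.328

Component means — 1: 12.15; 2: 5.5; 3: 7.2.
E[X] = 0.3·12.15 + 0.21·5.5 + 0.49·7.2 = 8.328.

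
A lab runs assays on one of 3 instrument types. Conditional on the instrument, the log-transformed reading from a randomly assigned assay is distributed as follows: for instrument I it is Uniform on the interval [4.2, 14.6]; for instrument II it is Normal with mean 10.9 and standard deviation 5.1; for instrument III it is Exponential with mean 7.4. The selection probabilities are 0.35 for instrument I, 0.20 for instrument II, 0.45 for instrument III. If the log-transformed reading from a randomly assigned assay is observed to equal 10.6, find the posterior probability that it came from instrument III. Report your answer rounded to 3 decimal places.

0.228

Likelihoods f(10.6 | ·): I: 0.0961538; II: 0.0780888; III: 0.0322605.
Posterior ∝ prior × likelihood. Numerator for III: 0.45·0.0322605 = 0.0145172.
Normalizing constant: 0.35·0.0961538 + 0.2·0.0780888 + 0.45·0.0322605 = 0.0637888.
P(III | observation) = 0.0145172 / 0.0637888 = 0.227582.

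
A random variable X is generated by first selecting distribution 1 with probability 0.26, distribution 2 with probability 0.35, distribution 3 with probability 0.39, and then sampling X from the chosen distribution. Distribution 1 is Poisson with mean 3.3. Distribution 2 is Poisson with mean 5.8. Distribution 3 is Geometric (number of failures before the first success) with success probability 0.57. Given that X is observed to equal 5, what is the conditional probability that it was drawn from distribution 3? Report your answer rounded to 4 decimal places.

Likelihoods P(X=5 | ·): 1: 0.120286; 2: 0.165596; 3: 0.00837948.
Posterior ∝ prior × likelihood. Numerator for 3: 0.39·0.00837948 = 0.003268.
Normalizing constant: 0.26·0.120286 + 0.35·0.165596 + 0.39·0.00837948 = 0.0925012.
P(3 | observation) = 0.003268 / 0.0925012 = 0.0353293.

0.0353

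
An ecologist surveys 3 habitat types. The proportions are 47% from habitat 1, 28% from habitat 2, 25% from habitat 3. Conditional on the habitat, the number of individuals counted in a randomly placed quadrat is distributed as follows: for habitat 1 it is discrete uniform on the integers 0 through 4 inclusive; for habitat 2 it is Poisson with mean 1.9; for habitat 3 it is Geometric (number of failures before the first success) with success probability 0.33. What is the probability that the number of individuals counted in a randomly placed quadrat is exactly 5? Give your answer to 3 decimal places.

Conditional on each habitat, P(X = 5): 1: 0; 2: 0.0308622; 3: 0.0445541.
By total probability, P(X = 5) = 0.47·0 + 0.28·0.0308622 + 0.25·0.0445541 = 0.01978.

0.020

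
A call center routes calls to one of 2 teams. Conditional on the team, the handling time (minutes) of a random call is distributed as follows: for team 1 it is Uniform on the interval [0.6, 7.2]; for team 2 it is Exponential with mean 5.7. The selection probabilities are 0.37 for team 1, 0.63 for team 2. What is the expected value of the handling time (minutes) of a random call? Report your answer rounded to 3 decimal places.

5.034

Component means — 1: 3.9; 2: 5.7.
E[X] = 0.37·3.9 + 0.63·5.7 = 5.034.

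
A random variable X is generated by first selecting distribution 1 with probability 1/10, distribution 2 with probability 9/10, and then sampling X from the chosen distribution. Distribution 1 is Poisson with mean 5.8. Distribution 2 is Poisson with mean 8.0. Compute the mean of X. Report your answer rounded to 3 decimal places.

7.780

Component means — 1: 5.8; 2: 8.
E[X] = 0.1·5.8 + 0.9·8 = 7.78.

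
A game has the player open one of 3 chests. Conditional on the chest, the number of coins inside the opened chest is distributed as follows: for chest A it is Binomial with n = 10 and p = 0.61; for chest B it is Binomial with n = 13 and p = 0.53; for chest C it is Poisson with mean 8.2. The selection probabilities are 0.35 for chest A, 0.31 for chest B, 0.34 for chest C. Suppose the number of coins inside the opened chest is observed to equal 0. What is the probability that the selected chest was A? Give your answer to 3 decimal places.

0.205

Likelihoods P(X=0 | ·): A: 8.14041e-05; B: 5.461e-05; C: 0.000274654.
Posterior ∝ prior × likelihood. Numerator for A: 0.35·8.14041e-05 = 2.84914e-05.
Normalizing constant: 0.35·8.14041e-05 + 0.31·5.461e-05 + 0.34·0.000274654 = 0.000138803.
P(A | observation) = 2.84914e-05 / 0.000138803 = 0.205266.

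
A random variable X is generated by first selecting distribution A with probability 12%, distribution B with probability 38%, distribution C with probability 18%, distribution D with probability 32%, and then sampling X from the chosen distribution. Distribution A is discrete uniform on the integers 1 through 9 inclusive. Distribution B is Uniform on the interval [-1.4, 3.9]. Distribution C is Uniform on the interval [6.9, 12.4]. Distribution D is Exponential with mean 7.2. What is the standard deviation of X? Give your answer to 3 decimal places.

5.432

Per component, A: μ=5, E[X²]=31.6667; B: μ=1.25, E[X²]=3.90333; C: μ=9.65, E[X²]=95.6433; D: μ=7.2, E[X²]=103.68.
E[X] = 0.12·5 + 0.38·1.25 + 0.18·9.65 + 0.32·7.2 = 5.116.
E[X²] = 0.12·31.6667 + 0.38·3.90333 + 0.18·95.6433 + 0.32·103.68 = 55.6767.
Var(X) = E[X²] − (E[X])² = 55.6767 − 26.1735 = 29.5032.
SD(X) = √29.5032 = 5.43169.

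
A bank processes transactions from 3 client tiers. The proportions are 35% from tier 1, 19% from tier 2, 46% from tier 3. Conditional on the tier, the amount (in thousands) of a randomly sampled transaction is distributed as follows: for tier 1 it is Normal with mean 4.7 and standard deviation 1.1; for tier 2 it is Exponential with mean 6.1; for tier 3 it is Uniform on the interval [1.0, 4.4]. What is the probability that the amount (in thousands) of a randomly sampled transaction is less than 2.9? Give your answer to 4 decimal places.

Conditional on each tier, P(X < 2.9): 1: 0.0508818; 2: 0.37837; 3: 0.558824.
By total probability, P(X < 2.9) = 0.35·0.0508818 + 0.19·0.37837 + 0.46·0.558824 = 0.346758.

0.3468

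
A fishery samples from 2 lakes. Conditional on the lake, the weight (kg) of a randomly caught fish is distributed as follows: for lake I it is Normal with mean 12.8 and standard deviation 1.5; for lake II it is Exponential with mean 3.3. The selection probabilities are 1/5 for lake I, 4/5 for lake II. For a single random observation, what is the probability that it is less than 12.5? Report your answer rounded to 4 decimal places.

0.8660

Conditional on each lake, P(X < 12.5): I: 0.42074; II: 0.977356.
By total probability, P(X < 12.5) = 0.2·0.42074 + 0.8·0.977356 = 0.866033.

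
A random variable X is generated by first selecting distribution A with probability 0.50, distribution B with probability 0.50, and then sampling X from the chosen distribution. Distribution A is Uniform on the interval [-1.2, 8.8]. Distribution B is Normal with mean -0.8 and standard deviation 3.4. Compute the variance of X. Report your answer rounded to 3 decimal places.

Per component, A: μ=3.8, E[X²]=22.7733; B: μ=-0.8, E[X²]=12.2.
E[X] = 0.5·3.8 + 0.5·-0.8 = 1.5.
E[X²] = 0.5·22.7733 + 0.5·12.2 = 17.4867.
Var(X) = E[X²] − (E[X])² = 17.4867 − 2.25 = 15.2367.

15.237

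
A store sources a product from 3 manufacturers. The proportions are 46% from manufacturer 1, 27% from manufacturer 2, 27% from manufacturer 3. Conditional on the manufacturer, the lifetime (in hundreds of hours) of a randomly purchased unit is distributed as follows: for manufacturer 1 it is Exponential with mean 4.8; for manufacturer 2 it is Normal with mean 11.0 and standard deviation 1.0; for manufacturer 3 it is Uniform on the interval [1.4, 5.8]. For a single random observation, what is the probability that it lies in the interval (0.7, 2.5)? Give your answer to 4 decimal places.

0.1918

Conditional on each manufacturer, P(0.7 < X < 2.5): 1: 0.270276; 2: 0; 3: 0.25.
By total probability, P(0.7 < X < 2.5) = 0.46·0.270276 + 0.27·0 + 0.27·0.25 = 0.191827.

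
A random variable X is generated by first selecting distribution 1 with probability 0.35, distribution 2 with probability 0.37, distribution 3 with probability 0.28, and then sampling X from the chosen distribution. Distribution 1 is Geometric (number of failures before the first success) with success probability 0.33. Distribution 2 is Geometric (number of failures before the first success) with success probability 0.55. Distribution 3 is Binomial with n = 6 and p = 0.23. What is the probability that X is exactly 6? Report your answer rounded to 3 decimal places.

Conditional on each component, P(X = 6): 1: 0.0298513; 2: 0.00456707; 3: 0.000148036.
By total probability, P(X = 6) = 0.35·0.0298513 + 0.37·0.00456707 + 0.28·0.000148036 = 0.0121792.

0.012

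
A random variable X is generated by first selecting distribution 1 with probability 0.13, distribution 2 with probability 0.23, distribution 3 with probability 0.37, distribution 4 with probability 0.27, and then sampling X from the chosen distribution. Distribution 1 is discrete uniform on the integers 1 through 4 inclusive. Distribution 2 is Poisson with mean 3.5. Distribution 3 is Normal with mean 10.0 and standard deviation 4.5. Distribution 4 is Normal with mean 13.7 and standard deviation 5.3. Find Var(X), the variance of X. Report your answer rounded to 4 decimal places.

34.6068

Per component, 1: μ=2.5, E[X²]=7.5; 2: μ=3.5, E[X²]=15.75; 3: μ=10, E[X²]=120.25; 4: μ=13.7, E[X²]=215.78.
E[X] = 0.13·2.5 + 0.23·3.5 + 0.37·10 + 0.27·13.7 = 8.529.
E[X²] = 0.13·7.5 + 0.23·15.75 + 0.37·120.25 + 0.27·215.78 = 107.351.
Var(X) = E[X²] − (E[X])² = 107.351 − 72.7438 = 34.6068.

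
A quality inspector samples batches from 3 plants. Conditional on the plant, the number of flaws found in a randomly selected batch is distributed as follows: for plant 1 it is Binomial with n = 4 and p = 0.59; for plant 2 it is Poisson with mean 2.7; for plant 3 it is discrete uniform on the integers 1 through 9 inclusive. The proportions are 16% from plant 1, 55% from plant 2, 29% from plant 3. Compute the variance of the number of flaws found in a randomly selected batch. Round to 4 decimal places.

Per component, 1: μ=2.36, E[X²]=6.5372; 2: μ=2.7, E[X²]=9.99; 3: μ=5, E[X²]=31.6667.
E[X] = 0.16·2.36 + 0.55·2.7 + 0.29·5 = 3.3126.
E[X²] = 0.16·6.5372 + 0.55·9.99 + 0.29·31.6667 = 15.7238.
Var(X) = E[X²] − (E[X])² = 15.7238 − 10.9733 = 4.75047.

4.7505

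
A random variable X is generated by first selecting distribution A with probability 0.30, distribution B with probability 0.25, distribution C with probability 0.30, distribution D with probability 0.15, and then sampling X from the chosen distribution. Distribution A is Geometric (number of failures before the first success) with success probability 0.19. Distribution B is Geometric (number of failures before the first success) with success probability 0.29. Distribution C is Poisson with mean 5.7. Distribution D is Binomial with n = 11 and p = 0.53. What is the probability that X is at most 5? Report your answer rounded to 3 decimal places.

0.645

Conditional on each component, P(X ≤ 5): A: 0.71757; B: 0.8719; C: 0.494985; D: 0.419274.
By total probability, P(X ≤ 5) = 0.3·0.71757 + 0.25·0.8719 + 0.3·0.494985 + 0.15·0.419274 = 0.644633.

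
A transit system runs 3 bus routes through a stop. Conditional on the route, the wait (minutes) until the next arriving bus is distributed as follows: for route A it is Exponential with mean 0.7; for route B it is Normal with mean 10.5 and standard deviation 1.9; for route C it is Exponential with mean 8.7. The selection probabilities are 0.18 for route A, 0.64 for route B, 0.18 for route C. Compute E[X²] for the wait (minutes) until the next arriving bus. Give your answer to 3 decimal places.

For each component E[X²] = Var + (mean)², giving A: 0.98; B: 113.86; C: 151.38.
Overall E[X²] = 0.18·0.98 + 0.64·113.86 + 0.18·151.38 = 100.295.

100.295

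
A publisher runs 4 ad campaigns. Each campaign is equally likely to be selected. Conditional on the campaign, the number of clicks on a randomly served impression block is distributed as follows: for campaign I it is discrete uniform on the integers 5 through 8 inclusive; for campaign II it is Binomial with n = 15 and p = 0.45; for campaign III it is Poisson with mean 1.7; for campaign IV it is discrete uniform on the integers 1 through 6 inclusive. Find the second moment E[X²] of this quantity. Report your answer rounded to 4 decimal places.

28.1329

For each component E[X²] = Var + (mean)², giving I: 43.5; II: 49.275; III: 4.59; IV: 15.1667.
Overall E[X²] = 0.25·43.5 + 0.25·49.275 + 0.25·4.59 + 0.25·15.1667 = 28.1329.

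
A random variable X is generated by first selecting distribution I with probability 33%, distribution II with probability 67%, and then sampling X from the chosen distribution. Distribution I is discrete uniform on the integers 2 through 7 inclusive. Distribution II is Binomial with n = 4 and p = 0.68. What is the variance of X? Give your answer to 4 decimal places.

2.2462

Per component, I: μ=4.5, E[X²]=23.1667; II: μ=2.72, E[X²]=8.2688.
E[X] = 0.33·4.5 + 0.67·2.72 = 3.3074.
E[X²] = 0.33·23.1667 + 0.67·8.2688 = 13.1851.
Var(X) = E[X²] − (E[X])² = 13.1851 − 10.9389 = 2.2462.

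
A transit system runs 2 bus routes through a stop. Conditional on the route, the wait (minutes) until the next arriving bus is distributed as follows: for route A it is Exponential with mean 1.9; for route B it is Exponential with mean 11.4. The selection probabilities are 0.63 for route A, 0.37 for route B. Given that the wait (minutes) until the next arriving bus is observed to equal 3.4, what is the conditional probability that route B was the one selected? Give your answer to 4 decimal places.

Likelihoods f(3.4 | ·): A: 0.08792; B: 0.0650982.
Posterior ∝ prior × likelihood. Numerator for B: 0.37·0.0650982 = 0.0240863.
Normalizing constant: 0.63·0.08792 + 0.37·0.0650982 = 0.0794759.
P(B | observation) = 0.0240863 / 0.0794759 = 0.303064.

0.3031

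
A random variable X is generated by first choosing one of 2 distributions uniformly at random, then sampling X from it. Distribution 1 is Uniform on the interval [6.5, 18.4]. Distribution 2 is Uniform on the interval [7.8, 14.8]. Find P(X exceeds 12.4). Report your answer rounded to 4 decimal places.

Conditional on each component, P(X > 12.4): 1: 0.504202; 2: 0.342857.
By total probability, P(X > 12.4) = 0.5·0.504202 + 0.5·0.342857 = 0.423529.

0.4235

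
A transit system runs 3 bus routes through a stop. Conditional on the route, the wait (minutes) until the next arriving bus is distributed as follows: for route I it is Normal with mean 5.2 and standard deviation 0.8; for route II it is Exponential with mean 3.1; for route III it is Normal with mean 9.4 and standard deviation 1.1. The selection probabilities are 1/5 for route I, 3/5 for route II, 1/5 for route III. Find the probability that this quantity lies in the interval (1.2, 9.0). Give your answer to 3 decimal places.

Conditional on each route, P(1.2 < X < 9.0): I: 0.999999; II: 0.624179; III: 0.358065.
By total probability, P(1.2 < X < 9.0) = 0.2·0.999999 + 0.6·0.624179 + 0.2·0.358065 = 0.64612.

0.646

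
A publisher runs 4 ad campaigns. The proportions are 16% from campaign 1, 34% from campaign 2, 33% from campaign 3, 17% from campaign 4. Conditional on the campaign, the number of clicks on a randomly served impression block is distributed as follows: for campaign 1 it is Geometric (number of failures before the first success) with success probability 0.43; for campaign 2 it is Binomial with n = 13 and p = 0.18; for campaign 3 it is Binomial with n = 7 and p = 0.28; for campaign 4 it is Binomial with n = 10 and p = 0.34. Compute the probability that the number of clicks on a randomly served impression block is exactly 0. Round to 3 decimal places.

Conditional on each campaign, P(X = 0): 1: 0.43; 2: 0.0757844; 3: 0.100306; 4: 0.0156834.
By total probability, P(X = 0) = 0.16·0.43 + 0.34·0.0757844 + 0.33·0.100306 + 0.17·0.0156834 = 0.130334.

0.130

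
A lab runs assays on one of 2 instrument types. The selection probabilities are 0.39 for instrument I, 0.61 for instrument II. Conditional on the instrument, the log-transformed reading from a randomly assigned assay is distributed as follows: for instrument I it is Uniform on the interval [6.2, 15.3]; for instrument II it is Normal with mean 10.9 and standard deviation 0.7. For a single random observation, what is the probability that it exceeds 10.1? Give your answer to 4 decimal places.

0.7557

Conditional on each instrument, P(X > 10.1): I: 0.571429; II: 0.873451.
By total probability, P(X > 10.1) = 0.39·0.571429 + 0.61·0.873451 = 0.755662.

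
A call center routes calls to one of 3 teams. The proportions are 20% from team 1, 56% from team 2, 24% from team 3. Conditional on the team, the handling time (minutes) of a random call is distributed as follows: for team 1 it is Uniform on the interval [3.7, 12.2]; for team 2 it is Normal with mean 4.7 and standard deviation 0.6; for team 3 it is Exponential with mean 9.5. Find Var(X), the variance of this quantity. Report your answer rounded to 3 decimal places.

27.461

Per component, 1: μ=7.95, E[X²]=69.2233; 2: μ=4.7, E[X²]=22.45; 3: μ=9.5, E[X²]=180.5.
E[X] = 0.2·7.95 + 0.56·4.7 + 0.24·9.5 = 6.502.
E[X²] = 0.2·69.2233 + 0.56·22.45 + 0.24·180.5 = 69.7367.
Var(X) = E[X²] − (E[X])² = 69.7367 − 42.276 = 27.4607.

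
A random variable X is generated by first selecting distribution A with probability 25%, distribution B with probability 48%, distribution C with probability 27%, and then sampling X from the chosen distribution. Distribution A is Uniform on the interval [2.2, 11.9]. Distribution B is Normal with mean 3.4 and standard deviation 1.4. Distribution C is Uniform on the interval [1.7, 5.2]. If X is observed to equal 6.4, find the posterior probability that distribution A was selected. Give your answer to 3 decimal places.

0.652

Likelihoods f(6.4 | ·): A: 0.103093; B: 0.0286865; C: 0.
Posterior ∝ prior × likelihood. Numerator for A: 0.25·0.103093 = 0.0257732.
Normalizing constant: 0.25·0.103093 + 0.48·0.0286865 + 0.27·0 = 0.0395427.
P(A | observation) = 0.0257732 / 0.0395427 = 0.651781.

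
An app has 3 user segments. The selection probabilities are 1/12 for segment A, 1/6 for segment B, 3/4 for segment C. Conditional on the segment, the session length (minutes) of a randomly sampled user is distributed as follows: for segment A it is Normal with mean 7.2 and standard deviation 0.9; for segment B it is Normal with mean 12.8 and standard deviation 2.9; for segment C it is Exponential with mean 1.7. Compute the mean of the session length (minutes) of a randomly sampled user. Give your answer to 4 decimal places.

Component means — A: 7.2; B: 12.8; C: 1.7.
E[X] = 0.0833333·7.2 + 0.166667·12.8 + 0.75·1.7 = 4.00833.

4.0083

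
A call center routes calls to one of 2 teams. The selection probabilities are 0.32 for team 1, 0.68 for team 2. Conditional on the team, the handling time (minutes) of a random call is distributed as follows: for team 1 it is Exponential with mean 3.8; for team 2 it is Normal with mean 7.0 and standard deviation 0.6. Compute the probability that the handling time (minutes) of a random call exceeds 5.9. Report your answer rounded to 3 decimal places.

0.725

Conditional on each team, P(X > 5.9): 1: 0.21169; 2: 0.966623.
By total probability, P(X > 5.9) = 0.32·0.21169 + 0.68·0.966623 = 0.725045.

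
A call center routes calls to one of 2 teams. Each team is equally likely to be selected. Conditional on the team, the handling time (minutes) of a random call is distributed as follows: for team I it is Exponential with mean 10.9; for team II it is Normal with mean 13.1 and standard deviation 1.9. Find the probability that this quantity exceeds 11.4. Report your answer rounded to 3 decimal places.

Conditional on each team, P(X > 11.4): I: 0.351385; II: 0.814536.
By total probability, P(X > 11.4) = 0.5·0.351385 + 0.5·0.814536 = 0.582961.

0.583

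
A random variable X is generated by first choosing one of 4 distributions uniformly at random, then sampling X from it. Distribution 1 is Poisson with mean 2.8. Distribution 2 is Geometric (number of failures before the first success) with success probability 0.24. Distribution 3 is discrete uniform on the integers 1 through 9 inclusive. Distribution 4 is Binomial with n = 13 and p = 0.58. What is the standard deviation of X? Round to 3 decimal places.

3.159

Per component, 1: μ=2.8, E[X²]=10.64; 2: μ=3.16667, E[X²]=23.2222; 3: μ=5, E[X²]=31.6667; 4: μ=7.54, E[X²]=60.0184.
E[X] = 0.25·2.8 + 0.25·3.16667 + 0.25·5 + 0.25·7.54 = 4.62667.
E[X²] = 0.25·10.64 + 0.25·23.2222 + 0.25·31.6667 + 0.25·60.0184 = 31.3868.
Var(X) = E[X²] − (E[X])² = 31.3868 − 21.406 = 9.98078.
SD(X) = √9.98078 = 3.15924.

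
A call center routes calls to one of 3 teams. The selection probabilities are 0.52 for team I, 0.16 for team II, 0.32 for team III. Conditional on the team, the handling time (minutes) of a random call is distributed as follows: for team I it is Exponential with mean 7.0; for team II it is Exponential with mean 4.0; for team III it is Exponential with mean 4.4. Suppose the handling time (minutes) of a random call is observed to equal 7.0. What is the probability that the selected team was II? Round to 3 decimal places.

Likelihoods f(7.0 | ·): I: 0.0525542; II: 0.0434435; III: 0.0463046.
Posterior ∝ prior × likelihood. Numerator for II: 0.16·0.0434435 = 0.00695096.
Normalizing constant: 0.52·0.0525542 + 0.16·0.0434435 + 0.32·0.0463046 = 0.0490966.
P(II | observation) = 0.00695096 / 0.0490966 = 0.141577.

0.142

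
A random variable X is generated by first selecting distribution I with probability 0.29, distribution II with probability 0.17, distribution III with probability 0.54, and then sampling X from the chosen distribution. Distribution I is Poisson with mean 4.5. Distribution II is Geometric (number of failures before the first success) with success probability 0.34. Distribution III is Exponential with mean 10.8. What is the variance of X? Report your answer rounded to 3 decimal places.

Per component, I: μ=4.5, E[X²]=24.75; II: μ=1.94118, E[X²]=9.47751; III: μ=10.8, E[X²]=233.28.
E[X] = 0.29·4.5 + 0.17·1.94118 + 0.54·10.8 = 7.467.
E[X²] = 0.29·24.75 + 0.17·9.47751 + 0.54·233.28 = 134.76.
Var(X) = E[X²] − (E[X])² = 134.76 − 55.7561 = 79.0038.

79.004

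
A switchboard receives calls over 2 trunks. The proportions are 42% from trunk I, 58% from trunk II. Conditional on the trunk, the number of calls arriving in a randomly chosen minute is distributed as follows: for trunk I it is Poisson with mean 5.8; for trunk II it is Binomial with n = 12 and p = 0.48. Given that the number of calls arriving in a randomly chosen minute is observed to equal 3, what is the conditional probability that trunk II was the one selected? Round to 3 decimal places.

0.487

Likelihoods P(X=3 | ·): I: 0.098452; II: 0.0676358.
Posterior ∝ prior × likelihood. Numerator for II: 0.58·0.0676358 = 0.0392288.
Normalizing constant: 0.42·0.098452 + 0.58·0.0676358 = 0.0805786.
P(II | observation) = 0.0392288 / 0.0805786 = 0.486838.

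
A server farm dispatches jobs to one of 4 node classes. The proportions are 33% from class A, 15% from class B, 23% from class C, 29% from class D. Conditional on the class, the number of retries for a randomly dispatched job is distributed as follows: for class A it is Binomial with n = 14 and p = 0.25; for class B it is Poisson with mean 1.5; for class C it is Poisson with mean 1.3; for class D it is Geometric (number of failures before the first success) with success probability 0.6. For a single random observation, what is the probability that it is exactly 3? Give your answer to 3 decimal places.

Conditional on each class, P(X = 3): A: 0.240212; B: 0.125511; C: 0.0997921; D: 0.0384.
By total probability, P(X = 3) = 0.33·0.240212 + 0.15·0.125511 + 0.23·0.0997921 + 0.29·0.0384 = 0.132185.

0.132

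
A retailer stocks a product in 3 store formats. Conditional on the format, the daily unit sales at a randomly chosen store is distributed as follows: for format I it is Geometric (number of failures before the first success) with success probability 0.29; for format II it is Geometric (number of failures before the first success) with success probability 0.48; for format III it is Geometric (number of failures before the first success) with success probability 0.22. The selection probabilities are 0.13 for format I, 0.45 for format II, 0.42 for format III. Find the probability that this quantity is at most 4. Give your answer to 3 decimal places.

Conditional on each format, P(X ≤ 4): I: 0.819577; II: 0.96198; III: 0.711283.
By total probability, P(X ≤ 4) = 0.13·0.819577 + 0.45·0.96198 + 0.42·0.711283 = 0.838175.

0.838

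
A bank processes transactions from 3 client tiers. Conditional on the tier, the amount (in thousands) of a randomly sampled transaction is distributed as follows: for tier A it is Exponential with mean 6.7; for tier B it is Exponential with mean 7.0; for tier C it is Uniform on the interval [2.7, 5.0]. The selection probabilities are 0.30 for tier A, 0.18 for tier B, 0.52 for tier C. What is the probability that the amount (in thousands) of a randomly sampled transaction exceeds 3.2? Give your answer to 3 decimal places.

Conditional on each tier, P(X > 3.2): A: 0.620263; B: 0.63309; C: 0.782609.
By total probability, P(X > 3.2) = 0.3·0.620263 + 0.18·0.63309 + 0.52·0.782609 = 0.706992.

0.707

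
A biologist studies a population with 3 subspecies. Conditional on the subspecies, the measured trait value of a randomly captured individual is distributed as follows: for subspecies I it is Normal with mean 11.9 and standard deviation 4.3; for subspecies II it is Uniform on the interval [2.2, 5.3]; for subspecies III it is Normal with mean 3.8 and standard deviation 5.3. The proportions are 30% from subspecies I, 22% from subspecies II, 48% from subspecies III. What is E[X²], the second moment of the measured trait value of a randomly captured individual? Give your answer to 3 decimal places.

71.714

For each component E[X²] = Var + (mean)², giving I: 160.1; II: 14.8633; III: 42.53.
Overall E[X²] = 0.3·160.1 + 0.22·14.8633 + 0.48·42.53 = 71.7143.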